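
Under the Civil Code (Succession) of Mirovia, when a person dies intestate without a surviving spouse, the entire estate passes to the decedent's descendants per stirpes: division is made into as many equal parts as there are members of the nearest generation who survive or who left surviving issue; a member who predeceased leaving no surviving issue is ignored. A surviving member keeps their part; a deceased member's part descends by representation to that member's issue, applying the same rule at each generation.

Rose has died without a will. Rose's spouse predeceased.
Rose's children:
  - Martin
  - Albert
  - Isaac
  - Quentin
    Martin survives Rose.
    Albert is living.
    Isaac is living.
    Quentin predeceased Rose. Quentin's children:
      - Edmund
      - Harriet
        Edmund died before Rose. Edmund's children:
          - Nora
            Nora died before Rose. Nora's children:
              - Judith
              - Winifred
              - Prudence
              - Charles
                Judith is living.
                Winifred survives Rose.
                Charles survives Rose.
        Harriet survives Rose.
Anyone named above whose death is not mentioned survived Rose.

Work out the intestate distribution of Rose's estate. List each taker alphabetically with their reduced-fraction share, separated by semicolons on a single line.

There is no surviving spouse, so the entire estate passes to Rose's descendants per stirpes.
The estate is divided into 4 equal shares of 1/4 among Martin, Albert, Isaac, Quentin.
Martin is living and takes 1/4.
Albert is living and takes 1/4.
Isaac is living and takes 1/4.
Quentin predeceased; the 1/4 allotted to Quentin's branch passes to Quentin's issue by representation.
The 1/4 is divided into 2 equal shares of 1/8 among Edmund, Harriet.
Edmund predeceased; the 1/8 allotted to Edmund's branch passes to Edmund's issue by representation.
Nora's line is the sole branch at this level, so the full 1/8 passes to Nora's issue by representation.
The 1/8 is divided into 4 equal shares of 1/32 among Judith, Winifred, Prudence, Charles.
Judith is living and takes 1/32.
Winifred is living and takes 1/32.
Prudence is living and takes 1/32.
Charles is living and takes 1/32.
Harriet is living and takes 1/8.

Albert 1/4; Charles 1/32; Harriet 1/8; Isaac 1/4; Judith 1/32; Martin 1/4; Prudence 1/32; Winifred 1/32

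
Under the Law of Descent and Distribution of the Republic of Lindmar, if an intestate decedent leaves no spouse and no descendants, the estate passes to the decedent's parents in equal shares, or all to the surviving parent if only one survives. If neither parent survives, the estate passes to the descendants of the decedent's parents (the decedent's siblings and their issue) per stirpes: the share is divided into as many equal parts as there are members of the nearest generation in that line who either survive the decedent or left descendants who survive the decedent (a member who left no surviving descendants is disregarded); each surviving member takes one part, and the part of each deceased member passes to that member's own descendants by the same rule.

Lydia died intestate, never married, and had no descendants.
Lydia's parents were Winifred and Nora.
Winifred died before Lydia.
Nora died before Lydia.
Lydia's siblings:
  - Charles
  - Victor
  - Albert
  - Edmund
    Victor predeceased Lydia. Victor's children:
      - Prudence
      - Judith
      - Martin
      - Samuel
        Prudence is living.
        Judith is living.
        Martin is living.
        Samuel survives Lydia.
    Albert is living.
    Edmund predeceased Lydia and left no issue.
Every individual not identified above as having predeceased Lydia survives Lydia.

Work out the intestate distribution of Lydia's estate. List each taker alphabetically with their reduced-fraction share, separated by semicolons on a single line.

Neither parent survives and there are no descendants, so the estate passes to Lydia's siblings and their issue per stirpes.
Edmund left no surviving issue, so that branch lapses and is disregarded.
The estate is divided into 3 equal shares of 1/3 among Charles, Victor, Albert.
Charles is living and takes 1/3.
Victor predeceased; the 1/3 allotted to Victor's branch passes to Victor's issue by representation.
The 1/3 is divided into 4 equal shares of 1/12 among Prudence, Judith, Martin, Samuel.
Prudence is living and takes 1/12.
Judith is living and takes 1/12.
Martin is living and takes 1/12.
Samuel is living and takes 1/12.
Albert is living and takes 1/3.

Albert 1/3; Charles 1/3; Judith 1/12; Martin 1/12; Prudence 1/12; Samuel 1/12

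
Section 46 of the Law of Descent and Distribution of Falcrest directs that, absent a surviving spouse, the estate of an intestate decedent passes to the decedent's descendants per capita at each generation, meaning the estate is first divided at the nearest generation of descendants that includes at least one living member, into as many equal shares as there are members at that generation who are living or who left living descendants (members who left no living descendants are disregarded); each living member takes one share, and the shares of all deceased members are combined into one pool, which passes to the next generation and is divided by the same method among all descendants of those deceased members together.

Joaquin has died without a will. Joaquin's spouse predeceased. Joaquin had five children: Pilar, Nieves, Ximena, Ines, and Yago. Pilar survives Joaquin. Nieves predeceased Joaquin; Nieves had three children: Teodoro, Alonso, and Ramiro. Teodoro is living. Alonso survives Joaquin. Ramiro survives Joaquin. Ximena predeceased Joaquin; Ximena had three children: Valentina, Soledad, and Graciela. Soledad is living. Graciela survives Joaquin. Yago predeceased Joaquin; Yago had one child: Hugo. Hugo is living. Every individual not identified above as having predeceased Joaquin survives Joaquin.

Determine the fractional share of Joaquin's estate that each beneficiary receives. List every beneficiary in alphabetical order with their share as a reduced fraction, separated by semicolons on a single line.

Alonso 3/35; Graciela 3/35; Hugo 3/35; Ines 1/5; Pilar 1/5; Ramiro 3/35; Soledad 3/35; Teodoro 3/35; Valentina 3/35

There is no surviving spouse, so the entire estate passes to Joaquin's descendants per capita at each generation.
At generation 1 (Pilar, Nieves, Ximena, Ines, Yago) there are 5 shares of (1)/5 = 1/5 each.
Living: Pilar and Ines — each takes 1/5.
Deceased: Nieves, Ximena, and Yago. Their combined 3/5 is pooled and carried to generation 2.
At generation 2 (Teodoro, Alonso, Ramiro, Valentina, Soledad, Graciela, Hugo) there are 7 shares of (3/5)/7 = 3/35 each.
Living: Teodoro, Alonso, Ramiro, Valentina, Soledad, Graciela, and Hugo — each takes 3/35.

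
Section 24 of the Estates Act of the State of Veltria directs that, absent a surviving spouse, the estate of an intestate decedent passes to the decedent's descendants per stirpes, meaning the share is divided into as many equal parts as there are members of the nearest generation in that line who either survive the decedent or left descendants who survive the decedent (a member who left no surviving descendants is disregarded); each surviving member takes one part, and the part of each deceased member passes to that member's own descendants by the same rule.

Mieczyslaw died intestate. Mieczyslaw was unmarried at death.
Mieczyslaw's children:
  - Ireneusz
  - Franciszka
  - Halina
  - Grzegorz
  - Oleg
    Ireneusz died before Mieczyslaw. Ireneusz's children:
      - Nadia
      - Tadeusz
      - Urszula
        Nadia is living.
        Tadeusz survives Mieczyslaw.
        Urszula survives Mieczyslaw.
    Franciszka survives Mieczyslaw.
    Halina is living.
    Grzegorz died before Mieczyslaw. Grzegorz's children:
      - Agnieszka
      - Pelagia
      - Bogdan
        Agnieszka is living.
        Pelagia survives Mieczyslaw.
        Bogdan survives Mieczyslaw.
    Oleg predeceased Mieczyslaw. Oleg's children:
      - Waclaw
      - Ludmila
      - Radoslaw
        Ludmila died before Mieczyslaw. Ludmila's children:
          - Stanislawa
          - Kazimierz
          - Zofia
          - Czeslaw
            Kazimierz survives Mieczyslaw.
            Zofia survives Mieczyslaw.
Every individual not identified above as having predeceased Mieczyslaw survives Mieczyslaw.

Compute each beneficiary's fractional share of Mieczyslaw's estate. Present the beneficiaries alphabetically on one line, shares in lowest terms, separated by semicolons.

Agnieszka 1/15; Bogdan 1/15; Czeslaw 1/60; Franciszka 1/5; Halina 1/5; Kazimierz 1/60; Nadia 1/15; Pelagia 1/15; Radoslaw 1/15; Stanislawa 1/60; Tadeusz 1/15; Urszula 1/15; Waclaw 1/15; Zofia 1/60

There is no surviving spouse, so the entire estate passes to Mieczyslaw's descendants per stirpes.
The estate is divided into 5 equal shares of 1/5 among Ireneusz, Franciszka, Halina, Grzegorz, Oleg.
Ireneusz predeceased; the 1/5 allotted to Ireneusz's branch passes to Ireneusz's issue by representation.
The 1/5 is divided into 3 equal shares of 1/15 among Nadia, Tadeusz, Urszula.
Nadia is living and takes 1/15.
Tadeusz is living and takes 1/15.
Urszula is living and takes 1/15.
Franciszka is living and takes 1/5.
Halina is living and takes 1/5.
Grzegorz predeceased; the 1/5 allotted to Grzegorz's branch passes to Grzegorz's issue by representation.
The 1/5 is divided into 3 equal shares of 1/15 among Agnieszka, Pelagia, Bogdan.
Agnieszka is living and takes 1/15.
Pelagia is living and takes 1/15.
Bogdan is living and takes 1/15.
Oleg predeceased; the 1/5 allotted to Oleg's branch passes to Oleg's issue by representation.
The 1/5 is divided into 3 equal shares of 1/15 among Waclaw, Ludmila, Radoslaw.
Waclaw is living and takes 1/15.
Ludmila predeceased; the 1/15 allotted to Ludmila's branch passes to Ludmila's issue by representation.
The 1/15 is divided into 4 equal shares of 1/60 among Stanislawa, Kazimierz, Zofia, Czeslaw.
Stanislawa is living and takes 1/60.
Kazimierz is living and takes 1/60.
Zofia is living and takes 1/60.
Czeslaw is living and takes 1/60.
Radoslaw is living and takes 1/15.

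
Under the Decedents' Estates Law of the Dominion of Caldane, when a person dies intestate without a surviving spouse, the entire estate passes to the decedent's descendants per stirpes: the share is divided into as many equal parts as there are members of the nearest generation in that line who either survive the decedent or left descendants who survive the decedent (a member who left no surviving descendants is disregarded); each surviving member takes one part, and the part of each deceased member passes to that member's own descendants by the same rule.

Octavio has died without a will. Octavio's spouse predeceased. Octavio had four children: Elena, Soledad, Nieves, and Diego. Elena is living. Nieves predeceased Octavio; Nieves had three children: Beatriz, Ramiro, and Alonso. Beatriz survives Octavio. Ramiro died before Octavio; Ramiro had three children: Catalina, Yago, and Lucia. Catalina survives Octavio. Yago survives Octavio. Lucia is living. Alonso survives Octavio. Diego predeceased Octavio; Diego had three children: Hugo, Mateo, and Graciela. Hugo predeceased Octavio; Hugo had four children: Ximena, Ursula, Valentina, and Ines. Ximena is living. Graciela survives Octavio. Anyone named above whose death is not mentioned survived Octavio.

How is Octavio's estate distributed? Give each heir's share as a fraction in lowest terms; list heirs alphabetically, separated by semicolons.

Alonso 1/12; Beatriz 1/12; Catalina 1/36; Elena 1/4; Graciela 1/12; Ines 1/48; Lucia 1/36; Mateo 1/12; Soledad 1/4; Ursula 1/48; Valentina 1/48; Ximena 1/48; Yago 1/36

There is no surviving spouse, so the entire estate passes to Octavio's descendants per stirpes.
The estate is divided into 4 equal shares of 1/4 among Elena, Soledad, Nieves, Diego.
Elena is living and takes 1/4.
Soledad is living and takes 1/4.
Nieves predeceased; the 1/4 allotted to Nieves's branch passes to Nieves's issue by representation.
The 1/4 is divided into 3 equal shares of 1/12 among Beatriz, Ramiro, Alonso.
Beatriz is living and takes 1/12.
Ramiro predeceased; the 1/12 allotted to Ramiro's branch passes to Ramiro's issue by representation.
The 1/12 is divided into 3 equal shares of 1/36 among Catalina, Yago, Lucia.
Catalina is living and takes 1/36.
Yago is living and takes 1/36.
Lucia is living and takes 1/36.
Alonso is living and takes 1/12.
Diego predeceased; the 1/4 allotted to Diego's branch passes to Diego's issue by representation.
The 1/4 is divided into 3 equal shares of 1/12 among Hugo, Mateo, Graciela.
Hugo predeceased; the 1/12 allotted to Hugo's branch passes to Hugo's issue by representation.
The 1/12 is divided into 4 equal shares of 1/48 among Ximena, Ursula, Valentina, Ines.
Ximena is living and takes 1/48.
Ursula is living and takes 1/48.
Valentina is living and takes 1/48.
Ines is living and takes 1/48.
Mateo is living and takes 1/12.
Graciela is living and takes 1/12.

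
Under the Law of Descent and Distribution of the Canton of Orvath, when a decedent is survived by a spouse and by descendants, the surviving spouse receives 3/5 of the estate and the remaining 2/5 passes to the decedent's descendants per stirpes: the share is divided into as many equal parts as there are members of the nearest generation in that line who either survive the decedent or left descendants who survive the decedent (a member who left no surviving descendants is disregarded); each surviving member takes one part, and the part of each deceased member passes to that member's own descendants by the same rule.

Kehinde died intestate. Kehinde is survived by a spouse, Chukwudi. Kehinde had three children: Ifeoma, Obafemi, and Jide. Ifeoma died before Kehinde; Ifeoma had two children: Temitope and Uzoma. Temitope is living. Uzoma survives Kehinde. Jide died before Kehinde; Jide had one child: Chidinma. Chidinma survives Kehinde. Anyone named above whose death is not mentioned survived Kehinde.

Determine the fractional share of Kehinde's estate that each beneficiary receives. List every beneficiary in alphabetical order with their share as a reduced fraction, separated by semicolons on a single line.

Chukwudi, as surviving spouse, takes 3/5.
The remaining 2/5 passes to Kehinde's descendants per stirpes.
The 2/5 is divided into 3 equal shares of 2/15 among Ifeoma, Obafemi, Jide.
Ifeoma predeceased; the 2/15 allotted to Ifeoma's branch passes to Ifeoma's issue by representation.
The 2/15 is divided into 2 equal shares of 1/15 among Temitope, Uzoma.
Temitope is living and takes 1/15.
Uzoma is living and takes 1/15.
Obafemi is living and takes 2/15.
Jide predeceased; the 2/15 allotted to Jide's branch passes to Jide's issue by representation.
Chidinma is the sole taker at this level and receives the full 2/15.

Chidinma 2/15; Chukwudi 3/5; Obafemi 2/15; Temitope 1/15; Uzoma 1/15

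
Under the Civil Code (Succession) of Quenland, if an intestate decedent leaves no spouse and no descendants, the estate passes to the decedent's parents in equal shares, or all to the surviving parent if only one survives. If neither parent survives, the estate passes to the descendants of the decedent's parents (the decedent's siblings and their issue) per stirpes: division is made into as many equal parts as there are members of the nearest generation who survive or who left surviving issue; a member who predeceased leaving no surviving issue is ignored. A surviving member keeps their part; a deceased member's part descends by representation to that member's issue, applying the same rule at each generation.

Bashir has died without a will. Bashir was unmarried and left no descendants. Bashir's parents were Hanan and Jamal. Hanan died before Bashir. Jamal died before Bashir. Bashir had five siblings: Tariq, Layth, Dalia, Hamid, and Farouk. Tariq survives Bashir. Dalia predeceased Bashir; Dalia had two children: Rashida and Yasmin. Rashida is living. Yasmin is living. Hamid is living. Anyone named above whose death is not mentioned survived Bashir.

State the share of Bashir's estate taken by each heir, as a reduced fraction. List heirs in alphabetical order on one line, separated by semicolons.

Farouk 1/5; Hamid 1/5; Layth 1/5; Rashida 1/10; Tariq 1/5; Yasmin 1/10

Neither parent survives and there are no descendants, so the estate passes to Bashir's siblings and their issue per stirpes.
The estate is divided into 5 equal shares of 1/5 among Tariq, Layth, Dalia, Hamid, Farouk.
Tariq is living and takes 1/5.
Layth is living and takes 1/5.
Dalia predeceased; the 1/5 allotted to Dalia's branch passes to Dalia's issue by representation.
The 1/5 is divided into 2 equal shares of 1/10 among Rashida, Yasmin.
Rashida is living and takes 1/10.
Yasmin is living and takes 1/10.
Hamid is living and takes 1/5.
Farouk is living and takes 1/5.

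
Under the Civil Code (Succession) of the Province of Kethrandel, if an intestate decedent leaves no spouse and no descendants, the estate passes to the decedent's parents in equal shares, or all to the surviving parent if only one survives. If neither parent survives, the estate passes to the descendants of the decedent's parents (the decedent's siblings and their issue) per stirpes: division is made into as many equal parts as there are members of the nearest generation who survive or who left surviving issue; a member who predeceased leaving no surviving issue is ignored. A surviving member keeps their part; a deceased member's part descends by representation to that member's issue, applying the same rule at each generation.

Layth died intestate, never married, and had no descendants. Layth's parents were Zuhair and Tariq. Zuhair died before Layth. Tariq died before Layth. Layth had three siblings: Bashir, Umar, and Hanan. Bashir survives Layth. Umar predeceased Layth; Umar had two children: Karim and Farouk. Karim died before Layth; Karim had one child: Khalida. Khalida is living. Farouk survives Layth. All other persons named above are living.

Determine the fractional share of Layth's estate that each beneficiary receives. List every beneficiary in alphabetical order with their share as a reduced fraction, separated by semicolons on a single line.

Bashir 1/3; Farouk 1/6; Hanan 1/3; Khalida 1/6

Neither parent survives and there are no descendants, so the estate passes to Layth's siblings and their issue per stirpes.
The estate is divided into 3 equal shares of 1/3 among Bashir, Umar, Hanan.
Bashir is living and takes 1/3.
Umar predeceased; the 1/3 allotted to Umar's branch passes to Umar's issue by representation.
The 1/3 is divided into 2 equal shares of 1/6 among Karim, Farouk.
Karim predeceased; the 1/6 allotted to Karim's branch passes to Karim's issue by representation.
Khalida is the sole taker at this level and receives the full 1/6.
Farouk is living and takes 1/6.
Hanan is living and takes 1/3.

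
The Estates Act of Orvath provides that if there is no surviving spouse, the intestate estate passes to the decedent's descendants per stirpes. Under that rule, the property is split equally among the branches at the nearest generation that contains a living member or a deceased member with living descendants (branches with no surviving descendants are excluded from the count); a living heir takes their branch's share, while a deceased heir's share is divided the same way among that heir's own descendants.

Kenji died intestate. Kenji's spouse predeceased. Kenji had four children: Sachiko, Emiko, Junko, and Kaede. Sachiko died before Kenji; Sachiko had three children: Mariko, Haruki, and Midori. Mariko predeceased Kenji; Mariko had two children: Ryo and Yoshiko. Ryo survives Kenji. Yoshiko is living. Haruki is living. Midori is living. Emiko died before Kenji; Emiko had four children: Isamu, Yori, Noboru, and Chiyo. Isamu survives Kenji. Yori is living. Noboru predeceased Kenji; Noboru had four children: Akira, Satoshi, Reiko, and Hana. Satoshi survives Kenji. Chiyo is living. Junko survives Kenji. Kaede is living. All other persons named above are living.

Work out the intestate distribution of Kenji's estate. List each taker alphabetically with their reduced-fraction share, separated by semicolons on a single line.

There is no surviving spouse, so the entire estate passes to Kenji's descendants per stirpes.
The estate is divided into 4 equal shares of 1/4 among Sachiko, Emiko, Junko, Kaede.
Sachiko predeceased; the 1/4 allotted to Sachiko's branch passes to Sachiko's issue by representation.
The 1/4 is divided into 3 equal shares of 1/12 among Mariko, Haruki, Midori.
Mariko predeceased; the 1/12 allotted to Mariko's branch passes to Mariko's issue by representation.
The 1/12 is divided into 2 equal shares of 1/24 among Ryo, Yoshiko.
Ryo is living and takes 1/24.
Yoshiko is living and takes 1/24.
Haruki is living and takes 1/12.
Midori is living and takes 1/12.
Emiko predeceased; the 1/4 allotted to Emiko's branch passes to Emiko's issue by representation.
The 1/4 is divided into 4 equal shares of 1/16 among Isamu, Yori, Noboru, Chiyo.
Isamu is living and takes 1/16.
Yori is living and takes 1/16.
Noboru predeceased; the 1/16 allotted to Noboru's branch passes to Noboru's issue by representation.
The 1/16 is divided into 4 equal shares of 1/64 among Akira, Satoshi, Reiko, Hana.
Akira is living and takes 1/64.
Satoshi is living and takes 1/64.
Reiko is living and takes 1/64.
Hana is living and takes 1/64.
Chiyo is living and takes 1/16.
Junko is living and takes 1/4.
Kaede is living and takes 1/4.

Akira 1/64; Chiyo 1/16; Hana 1/64; Haruki 1/12; Isamu 1/16; Junko 1/4; Kaede 1/4; Midori 1/12; Reiko 1/64; Ryo 1/24; Satoshi 1/64; Yori 1/16; Yoshiko 1/24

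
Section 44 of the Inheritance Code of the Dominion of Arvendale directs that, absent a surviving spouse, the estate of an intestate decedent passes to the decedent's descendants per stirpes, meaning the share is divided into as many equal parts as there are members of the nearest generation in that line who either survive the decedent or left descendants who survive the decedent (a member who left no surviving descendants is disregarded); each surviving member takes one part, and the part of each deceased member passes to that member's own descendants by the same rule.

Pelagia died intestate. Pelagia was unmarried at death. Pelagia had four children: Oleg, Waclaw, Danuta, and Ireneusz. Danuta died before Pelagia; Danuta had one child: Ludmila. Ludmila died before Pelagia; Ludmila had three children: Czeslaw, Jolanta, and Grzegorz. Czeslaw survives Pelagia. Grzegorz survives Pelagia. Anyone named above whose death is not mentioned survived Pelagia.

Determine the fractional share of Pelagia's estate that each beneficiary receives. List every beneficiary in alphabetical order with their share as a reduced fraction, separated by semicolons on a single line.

There is no surviving spouse, so the entire estate passes to Pelagia's descendants per stirpes.
The estate is divided into 4 equal shares of 1/4 among Oleg, Waclaw, Danuta, Ireneusz.
Oleg is living and takes 1/4.
Waclaw is living and takes 1/4.
Danuta predeceased; the 1/4 allotted to Danuta's branch passes to Danuta's issue by representation.
Ludmila's line is the sole branch at this level, so the full 1/4 passes to Ludmila's issue by representation.
The 1/4 is divided into 3 equal shares of 1/12 among Czeslaw, Jolanta, Grzegorz.
Czeslaw is living and takes 1/12.
Jolanta is living and takes 1/12.
Grzegorz is living and takes 1/12.
Ireneusz is living and takes 1/4.

Czeslaw 1/12; Grzegorz 1/12; Ireneusz 1/4; Jolanta 1/12; Oleg 1/4; Waclaw 1/4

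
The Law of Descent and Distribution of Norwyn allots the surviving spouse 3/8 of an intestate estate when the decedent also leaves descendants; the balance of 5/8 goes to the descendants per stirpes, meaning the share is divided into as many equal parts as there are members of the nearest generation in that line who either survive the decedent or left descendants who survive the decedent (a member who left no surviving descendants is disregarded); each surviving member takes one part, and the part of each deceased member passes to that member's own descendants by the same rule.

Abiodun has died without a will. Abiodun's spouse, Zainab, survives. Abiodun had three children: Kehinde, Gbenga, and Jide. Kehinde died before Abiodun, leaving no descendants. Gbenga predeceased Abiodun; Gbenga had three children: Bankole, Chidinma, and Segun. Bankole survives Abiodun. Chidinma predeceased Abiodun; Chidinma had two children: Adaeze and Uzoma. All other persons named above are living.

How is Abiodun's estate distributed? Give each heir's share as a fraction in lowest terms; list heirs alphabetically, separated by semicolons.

Adaeze 5/96; Bankole 5/48; Jide 5/16; Segun 5/48; Uzoma 5/96; Zainab 3/8

Zainab, as surviving spouse, takes 3/8.
The remaining 5/8 passes to Abiodun's descendants per stirpes.
Kehinde left no surviving issue, so that branch lapses and is disregarded.
The 5/8 is divided into 2 equal shares of 5/16 among Gbenga, Jide.
Gbenga predeceased; the 5/16 allotted to Gbenga's branch passes to Gbenga's issue by representation.
The 5/16 is divided into 3 equal shares of 5/48 among Bankole, Chidinma, Segun.
Bankole is living and takes 5/48.
Chidinma predeceased; the 5/48 allotted to Chidinma's branch passes to Chidinma's issue by representation.
The 5/48 is divided into 2 equal shares of 5/96 among Adaeze, Uzoma.
Adaeze is living and takes 5/96.
Uzoma is living and takes 5/96.
Segun is living and takes 5/48.
Jide is living and takes 5/16.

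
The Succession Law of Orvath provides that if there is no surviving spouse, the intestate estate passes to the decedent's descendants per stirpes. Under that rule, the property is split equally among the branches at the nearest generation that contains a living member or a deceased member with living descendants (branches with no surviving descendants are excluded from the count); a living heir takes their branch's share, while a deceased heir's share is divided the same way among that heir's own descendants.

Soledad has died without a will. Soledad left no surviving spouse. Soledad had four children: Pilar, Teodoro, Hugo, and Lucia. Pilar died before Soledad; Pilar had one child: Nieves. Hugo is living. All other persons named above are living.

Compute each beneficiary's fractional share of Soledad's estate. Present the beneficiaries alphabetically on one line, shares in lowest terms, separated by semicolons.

Hugo 1/4; Lucia 1/4; Nieves 1/4; Teodoro 1/4

There is no surviving spouse, so the entire estate passes to Soledad's descendants per stirpes.
The estate is divided into 4 equal shares of 1/4 among Pilar, Teodoro, Hugo, Lucia.
Pilar predeceased; the 1/4 allotted to Pilar's branch passes to Pilar's issue by representation.
Nieves is the sole taker at this level and receives the full 1/4.
Teodoro is living and takes 1/4.
Hugo is living and takes 1/4.
Lucia is living and takes 1/4.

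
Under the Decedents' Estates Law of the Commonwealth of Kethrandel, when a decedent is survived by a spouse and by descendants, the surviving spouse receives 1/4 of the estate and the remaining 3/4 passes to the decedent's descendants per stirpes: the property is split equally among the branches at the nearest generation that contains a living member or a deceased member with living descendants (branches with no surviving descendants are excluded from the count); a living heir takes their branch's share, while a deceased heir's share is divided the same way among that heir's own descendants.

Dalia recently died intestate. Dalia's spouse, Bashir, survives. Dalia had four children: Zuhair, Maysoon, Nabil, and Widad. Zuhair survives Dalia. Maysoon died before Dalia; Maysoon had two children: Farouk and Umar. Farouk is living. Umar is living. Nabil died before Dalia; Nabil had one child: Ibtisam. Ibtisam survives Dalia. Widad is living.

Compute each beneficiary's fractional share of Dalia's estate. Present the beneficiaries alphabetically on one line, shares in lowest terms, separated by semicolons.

Bashir, as surviving spouse, takes 1/4.
The remaining 3/4 passes to Dalia's descendants per stirpes.
The 3/4 is divided into 4 equal shares of 3/16 among Zuhair, Maysoon, Nabil, Widad.
Zuhair is living and takes 3/16.
Maysoon predeceased; the 3/16 allotted to Maysoon's branch passes to Maysoon's issue by representation.
The 3/16 is divided into 2 equal shares of 3/32 among Farouk, Umar.
Farouk is living and takes 3/32.
Umar is living and takes 3/32.
Nabil predeceased; the 3/16 allotted to Nabil's branch passes to Nabil's issue by representation.
Ibtisam is the sole taker at this level and receives the full 3/16.
Widad is living and takes 3/16.

Bashir 1/4; Farouk 3/32; Ibtisam 3/16; Umar 3/32; Widad 3/16; Zuhair 3/16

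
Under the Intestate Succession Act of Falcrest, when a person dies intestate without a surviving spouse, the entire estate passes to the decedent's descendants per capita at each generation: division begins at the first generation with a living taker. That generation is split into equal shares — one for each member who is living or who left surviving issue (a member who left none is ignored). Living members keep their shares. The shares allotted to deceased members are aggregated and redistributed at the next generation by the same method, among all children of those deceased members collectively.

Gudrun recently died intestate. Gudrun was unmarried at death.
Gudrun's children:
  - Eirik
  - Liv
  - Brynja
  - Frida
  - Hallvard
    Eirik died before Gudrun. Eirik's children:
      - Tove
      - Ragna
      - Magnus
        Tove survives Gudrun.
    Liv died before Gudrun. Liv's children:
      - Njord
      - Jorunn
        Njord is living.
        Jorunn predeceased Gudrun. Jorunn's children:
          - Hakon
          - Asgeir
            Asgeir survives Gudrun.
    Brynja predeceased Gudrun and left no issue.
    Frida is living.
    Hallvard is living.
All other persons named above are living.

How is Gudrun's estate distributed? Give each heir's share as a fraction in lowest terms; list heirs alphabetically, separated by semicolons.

Asgeir 1/20; Frida 1/4; Hakon 1/20; Hallvard 1/4; Magnus 1/10; Njord 1/10; Ragna 1/10; Tove 1/10

There is no surviving spouse, so the entire estate passes to Gudrun's descendants per capita at each generation.
At generation 1 (Eirik, Liv, Frida, Hallvard) there are 4 shares of (1)/4 = 1/4 each.
Living: Frida and Hallvard — each takes 1/4.
Deceased: Eirik and Liv. Their combined 1/2 is pooled and carried to generation 2.
At generation 2 (Tove, Ragna, Magnus, Njord, Jorunn) there are 5 shares of (1/2)/5 = 1/10 each.
Living: Tove, Ragna, Magnus, and Njord — each takes 1/10.
Deceased: Jorunn. That 1/10 share is carried to generation 3.
At generation 3 (Hakon, Asgeir) there are 2 shares of (1/10)/2 = 1/20 each.
Living: Hakon and Asgeir — each takes 1/20.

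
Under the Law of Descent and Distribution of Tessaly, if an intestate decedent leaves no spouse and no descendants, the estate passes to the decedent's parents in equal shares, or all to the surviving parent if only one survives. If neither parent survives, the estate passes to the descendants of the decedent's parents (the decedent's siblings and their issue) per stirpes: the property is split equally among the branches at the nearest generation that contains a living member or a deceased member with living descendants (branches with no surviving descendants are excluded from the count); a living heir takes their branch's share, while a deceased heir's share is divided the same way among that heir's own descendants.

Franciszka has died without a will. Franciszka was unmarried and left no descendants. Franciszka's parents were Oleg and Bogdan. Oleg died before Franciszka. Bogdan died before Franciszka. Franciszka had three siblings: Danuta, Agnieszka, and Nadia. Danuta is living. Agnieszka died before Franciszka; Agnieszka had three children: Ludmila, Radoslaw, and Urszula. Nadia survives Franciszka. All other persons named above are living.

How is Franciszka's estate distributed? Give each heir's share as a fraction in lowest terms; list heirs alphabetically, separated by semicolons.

Neither parent survives and there are no descendants, so the estate passes to Franciszka's siblings and their issue per stirpes.
The estate is divided into 3 equal shares of 1/3 among Danuta, Agnieszka, Nadia.
Danuta is living and takes 1/3.
Agnieszka predeceased; the 1/3 allotted to Agnieszka's branch passes to Agnieszka's issue by representation.
The 1/3 is divided into 3 equal shares of 1/9 among Ludmila, Radoslaw, Urszula.
Ludmila is living and takes 1/9.
Radoslaw is living and takes 1/9.
Urszula is living and takes 1/9.
Nadia is living and takes 1/3.

Danuta 1/3; Ludmila 1/9; Nadia 1/3; Radoslaw 1/9; Urszula 1/9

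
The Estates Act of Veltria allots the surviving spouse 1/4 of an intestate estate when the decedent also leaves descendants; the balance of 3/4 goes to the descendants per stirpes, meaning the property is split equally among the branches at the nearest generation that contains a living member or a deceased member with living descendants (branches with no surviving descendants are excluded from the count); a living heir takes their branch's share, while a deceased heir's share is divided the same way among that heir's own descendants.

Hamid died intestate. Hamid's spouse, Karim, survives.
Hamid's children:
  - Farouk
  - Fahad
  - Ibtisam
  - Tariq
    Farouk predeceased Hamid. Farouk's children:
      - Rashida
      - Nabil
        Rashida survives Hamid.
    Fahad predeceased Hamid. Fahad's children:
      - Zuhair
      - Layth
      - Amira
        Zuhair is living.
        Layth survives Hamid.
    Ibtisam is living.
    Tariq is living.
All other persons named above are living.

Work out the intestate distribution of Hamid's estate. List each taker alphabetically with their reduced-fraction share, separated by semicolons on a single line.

Karim, as surviving spouse, takes 1/4.
The remaining 3/4 passes to Hamid's descendants per stirpes.
The 3/4 is divided into 4 equal shares of 3/16 among Farouk, Fahad, Ibtisam, Tariq.
Farouk predeceased; the 3/16 allotted to Farouk's branch passes to Farouk's issue by representation.
The 3/16 is divided into 2 equal shares of 3/32 among Rashida, Nabil.
Rashida is living and takes 3/32.
Nabil is living and takes 3/32.
Fahad predeceased; the 3/16 allotted to Fahad's branch passes to Fahad's issue by representation.
The 3/16 is divided into 3 equal shares of 1/16 among Zuhair, Layth, Amira.
Zuhair is living and takes 1/16.
Layth is living and takes 1/16.
Amira is living and takes 1/16.
Ibtisam is living and takes 3/16.
Tariq is living and takes 3/16.

Amira 1/16; Ibtisam 3/16; Karim 1/4; Layth 1/16; Nabil 3/32; Rashida 3/32; Tariq 3/16; Zuhair 1/16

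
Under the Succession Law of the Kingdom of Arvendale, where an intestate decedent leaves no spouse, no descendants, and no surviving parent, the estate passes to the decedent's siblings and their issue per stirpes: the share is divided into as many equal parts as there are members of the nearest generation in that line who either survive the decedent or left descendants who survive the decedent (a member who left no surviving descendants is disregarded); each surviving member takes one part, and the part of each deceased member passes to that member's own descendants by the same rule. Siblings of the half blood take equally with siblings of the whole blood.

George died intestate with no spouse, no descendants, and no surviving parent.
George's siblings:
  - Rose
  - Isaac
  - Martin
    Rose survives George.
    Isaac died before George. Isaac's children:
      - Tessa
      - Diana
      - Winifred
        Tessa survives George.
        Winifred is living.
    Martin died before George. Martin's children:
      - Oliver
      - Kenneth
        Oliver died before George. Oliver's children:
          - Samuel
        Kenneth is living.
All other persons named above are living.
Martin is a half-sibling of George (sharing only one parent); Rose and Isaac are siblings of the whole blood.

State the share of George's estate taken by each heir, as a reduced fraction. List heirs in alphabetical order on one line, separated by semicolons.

No spouse, descendants, or parent survives, so the estate passes to George's siblings per stirpes.
Half-blood and whole-blood siblings take equally under the stated rule.
The estate is divided into 3 equal shares of 1/3 among Rose, Isaac, Martin.
Rose is living and takes 1/3.
Isaac predeceased; the 1/3 allotted to Isaac's branch passes to Isaac's issue by representation.
The 1/3 is divided into 3 equal shares of 1/9 among Tessa, Diana, Winifred.
Tessa is living and takes 1/9.
Diana is living and takes 1/9.
Winifred is living and takes 1/9.
Martin predeceased; the 1/3 allotted to Martin's branch passes to Martin's issue by representation.
The 1/3 is divided into 2 equal shares of 1/6 among Oliver, Kenneth.
Oliver predeceased; the 1/6 allotted to Oliver's branch passes to Oliver's issue by representation.
Samuel is the sole taker at this level and receives the full 1/6.
Kenneth is living and takes 1/6.

Diana 1/9; Kenneth 1/6; Rose 1/3; Samuel 1/6; Tessa 1/9; Winifred 1/9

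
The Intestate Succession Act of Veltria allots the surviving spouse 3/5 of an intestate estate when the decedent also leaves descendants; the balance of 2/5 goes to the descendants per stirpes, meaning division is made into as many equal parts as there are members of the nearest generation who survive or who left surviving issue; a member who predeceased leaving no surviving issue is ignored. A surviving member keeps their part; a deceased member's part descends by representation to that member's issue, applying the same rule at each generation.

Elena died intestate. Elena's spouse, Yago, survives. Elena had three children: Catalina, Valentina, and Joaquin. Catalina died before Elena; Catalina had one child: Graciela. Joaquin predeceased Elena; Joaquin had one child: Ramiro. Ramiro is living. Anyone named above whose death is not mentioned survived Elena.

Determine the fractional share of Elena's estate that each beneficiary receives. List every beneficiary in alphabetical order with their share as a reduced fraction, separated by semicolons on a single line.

Graciela 2/15; Ramiro 2/15; Valentina 2/15; Yago 3/5

Yago, as surviving spouse, takes 3/5.
The remaining 2/5 passes to Elena's descendants per stirpes.
The 2/5 is divided into 3 equal shares of 2/15 among Catalina, Valentina, Joaquin.
Catalina predeceased; the 2/15 allotted to Catalina's branch passes to Catalina's issue by representation.
Graciela is the sole taker at this level and receives the full 2/15.
Valentina is living and takes 2/15.
Joaquin predeceased; the 2/15 allotted to Joaquin's branch passes to Joaquin's issue by representation.
Ramiro is the sole taker at this level and receives the full 2/15.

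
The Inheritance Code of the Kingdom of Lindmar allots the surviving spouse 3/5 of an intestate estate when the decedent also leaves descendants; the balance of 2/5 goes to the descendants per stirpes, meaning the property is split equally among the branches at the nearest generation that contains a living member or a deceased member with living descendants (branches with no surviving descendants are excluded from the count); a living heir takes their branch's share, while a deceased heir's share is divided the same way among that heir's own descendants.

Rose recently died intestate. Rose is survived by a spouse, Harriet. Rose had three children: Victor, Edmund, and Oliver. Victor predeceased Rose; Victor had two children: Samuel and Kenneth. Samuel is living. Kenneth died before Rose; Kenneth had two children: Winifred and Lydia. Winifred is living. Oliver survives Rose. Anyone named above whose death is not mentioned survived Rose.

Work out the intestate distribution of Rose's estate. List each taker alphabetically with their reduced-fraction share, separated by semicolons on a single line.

Edmund 2/15; Harriet 3/5; Lydia 1/30; Oliver 2/15; Samuel 1/15; Winifred 1/30

Harriet, as surviving spouse, takes 3/5.
The remaining 2/5 passes to Rose's descendants per stirpes.
The 2/5 is divided into 3 equal shares of 2/15 among Victor, Edmund, Oliver.
Victor predeceased; the 2/15 allotted to Victor's branch passes to Victor's issue by representation.
The 2/15 is divided into 2 equal shares of 1/15 among Samuel, Kenneth.
Samuel is living and takes 1/15.
Kenneth predeceased; the 1/15 allotted to Kenneth's branch passes to Kenneth's issue by representation.
The 1/15 is divided into 2 equal shares of 1/30 among Winifred, Lydia.
Winifred is living and takes 1/30.
Lydia is living and takes 1/30.
Edmund is living and takes 2/15.
Oliver is living and takes 2/15.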